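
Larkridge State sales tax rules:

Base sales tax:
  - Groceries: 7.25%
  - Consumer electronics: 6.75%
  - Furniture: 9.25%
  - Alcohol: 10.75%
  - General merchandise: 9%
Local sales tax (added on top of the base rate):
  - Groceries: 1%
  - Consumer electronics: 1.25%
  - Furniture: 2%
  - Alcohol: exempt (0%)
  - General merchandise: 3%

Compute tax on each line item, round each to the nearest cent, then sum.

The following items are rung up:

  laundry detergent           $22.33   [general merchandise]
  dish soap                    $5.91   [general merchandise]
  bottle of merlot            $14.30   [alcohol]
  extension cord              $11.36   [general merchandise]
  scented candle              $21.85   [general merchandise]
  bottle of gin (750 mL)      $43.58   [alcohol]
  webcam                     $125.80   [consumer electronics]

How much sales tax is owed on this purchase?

$23.65

Laundry detergent $22.33: general merchandise → 9% + 3% local = 12% → $2.68
Dish soap $5.91: general merchandise → 9% + 3% local = 12% → $0.71
Bottle of merlot $14.30: alcohol → 10.75% + 0% local = 10.75% → $1.54
Extension cord $11.36: general merchandise → 9% + 3% local = 12% → $1.36
Scented candle $21.85: general merchandise → 9% + 3% local = 12% → $2.62
Bottle of gin (750 mL) $43.58: alcohol → 10.75% + 0% local = 10.75% → $4.68
Webcam $125.80: consumer electronics → 6.75% + 1.25% local = 8% → $10.06
Total tax = $2.68 + $0.71 + $1.54 + $1.36 + $2.62 + $4.68 + $10.06 = $23.65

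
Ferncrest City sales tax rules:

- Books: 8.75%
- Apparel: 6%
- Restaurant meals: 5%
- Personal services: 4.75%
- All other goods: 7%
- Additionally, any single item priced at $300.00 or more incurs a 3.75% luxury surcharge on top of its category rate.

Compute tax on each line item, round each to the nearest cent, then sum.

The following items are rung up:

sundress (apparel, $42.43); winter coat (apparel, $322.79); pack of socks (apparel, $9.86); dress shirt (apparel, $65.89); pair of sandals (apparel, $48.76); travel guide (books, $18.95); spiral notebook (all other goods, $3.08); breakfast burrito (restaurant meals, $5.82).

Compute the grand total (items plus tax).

$561.24

Sundress $42.43: apparel → 6% → $2.55
Winter coat $322.79: apparel → 6% + 3.75% surcharge = 9.75% → $31.47
Pack of socks $9.86: apparel → 6% → $0.59
Dress shirt $65.89: apparel → 6% → $3.95
Pair of sandals $48.76: apparel → 6% → $2.93
Travel guide $18.95: books → 8.75% → $1.66
Spiral notebook $3.08: all other goods → 7% → $0.22
Breakfast burrito $5.82: restaurant meals → 5% → $0.29
Subtotal = $517.58; tax = $43.66; total due = $561.24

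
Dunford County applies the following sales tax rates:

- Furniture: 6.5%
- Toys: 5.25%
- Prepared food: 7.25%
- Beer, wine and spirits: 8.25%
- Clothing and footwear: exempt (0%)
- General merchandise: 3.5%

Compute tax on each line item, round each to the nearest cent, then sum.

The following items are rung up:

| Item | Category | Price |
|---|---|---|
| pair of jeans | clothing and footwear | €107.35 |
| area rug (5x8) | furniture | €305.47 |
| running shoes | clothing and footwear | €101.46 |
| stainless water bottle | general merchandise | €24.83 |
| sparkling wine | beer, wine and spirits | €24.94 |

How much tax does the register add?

€22.79

Pair of jeans €107.35: clothing and footwear → 0% → €0.00
Area rug (5x8) €305.47: furniture → 6.5% → €19.86
Running shoes €101.46: clothing and footwear → 0% → €0.00
Stainless water bottle €24.83: general merchandise → 3.5% → €0.87
Sparkling wine €24.94: beer, wine and spirits → 8.25% → €2.06
Total tax = €19.86 + €0.87 + €2.06 = €22.79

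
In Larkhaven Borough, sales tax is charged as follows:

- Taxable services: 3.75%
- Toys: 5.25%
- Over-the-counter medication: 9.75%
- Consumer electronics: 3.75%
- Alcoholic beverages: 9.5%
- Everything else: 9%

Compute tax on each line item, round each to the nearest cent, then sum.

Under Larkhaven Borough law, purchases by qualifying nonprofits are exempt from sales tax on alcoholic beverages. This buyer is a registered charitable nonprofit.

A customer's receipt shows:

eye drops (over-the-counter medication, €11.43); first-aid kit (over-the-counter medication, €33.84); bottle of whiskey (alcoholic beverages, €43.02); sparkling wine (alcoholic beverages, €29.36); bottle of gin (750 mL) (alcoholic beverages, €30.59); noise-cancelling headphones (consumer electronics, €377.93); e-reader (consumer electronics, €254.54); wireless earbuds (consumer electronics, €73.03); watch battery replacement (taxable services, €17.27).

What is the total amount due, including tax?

Eye drops €11.43: over-the-counter medication → 9.75% → €1.11
First-aid kit €33.84: over-the-counter medication → 9.75% → €3.30
Bottle of whiskey €43.02: alcoholic beverages, buyer-exempt → 0% → €0.00
Sparkling wine €29.36: alcoholic beverages, buyer-exempt → 0% → €0.00
Bottle of gin (750 mL) €30.59: alcoholic beverages, buyer-exempt → 0% → €0.00
Noise-cancelling headphones €377.93: consumer electronics → 3.75% → €14.17
E-reader €254.54: consumer electronics → 3.75% → €9.55
Wireless earbuds €73.03: consumer electronics → 3.75% → €2.74
Watch battery replacement €17.27: taxable services → 3.75% → €0.65
Subtotal = €871.01; tax = €31.52; total due = €902.53

€902.53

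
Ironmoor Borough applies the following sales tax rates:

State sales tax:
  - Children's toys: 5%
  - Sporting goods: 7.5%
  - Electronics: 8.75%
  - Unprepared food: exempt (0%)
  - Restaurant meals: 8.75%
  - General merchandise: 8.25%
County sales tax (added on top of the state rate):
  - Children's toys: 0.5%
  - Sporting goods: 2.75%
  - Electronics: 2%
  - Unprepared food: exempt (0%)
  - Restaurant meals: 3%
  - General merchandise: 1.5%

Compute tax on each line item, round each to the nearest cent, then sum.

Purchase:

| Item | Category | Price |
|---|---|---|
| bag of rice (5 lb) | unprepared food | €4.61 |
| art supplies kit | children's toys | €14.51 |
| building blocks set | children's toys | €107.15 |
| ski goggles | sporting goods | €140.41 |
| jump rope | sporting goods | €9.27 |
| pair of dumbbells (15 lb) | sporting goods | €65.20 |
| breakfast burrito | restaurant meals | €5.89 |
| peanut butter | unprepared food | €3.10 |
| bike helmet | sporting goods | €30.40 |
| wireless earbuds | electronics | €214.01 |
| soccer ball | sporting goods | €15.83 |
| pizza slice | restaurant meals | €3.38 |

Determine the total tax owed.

€57.55

Bag of rice (5 lb) €4.61: unprepared food → 0% + 0% county = 0% → €0.00
Art supplies kit €14.51: children's toys → 5% + 0.5% county = 5.5% → €0.80
Building blocks set €107.15: children's toys → 5% + 0.5% county = 5.5% → €5.89
Ski goggles €140.41: sporting goods → 7.5% + 2.75% county = 10.25% → €14.39
Jump rope €9.27: sporting goods → 7.5% + 2.75% county = 10.25% → €0.95
Pair of dumbbells (15 lb) €65.20: sporting goods → 7.5% + 2.75% county = 10.25% → €6.68
Breakfast burrito €5.89: restaurant meals → 8.75% + 3% county = 11.75% → €0.69
Peanut butter €3.10: unprepared food → 0% + 0% county = 0% → €0.00
Bike helmet €30.40: sporting goods → 7.5% + 2.75% county = 10.25% → €3.12
Wireless earbuds €214.01: electronics → 8.75% + 2% county = 10.75% → €23.01
Soccer ball €15.83: sporting goods → 7.5% + 2.75% county = 10.25% → €1.62
Pizza slice €3.38: restaurant meals → 8.75% + 3% county = 11.75% → €0.40
Total tax = €0.80 + €5.89 + €14.39 + €0.95 + €6.68 + €0.69 + €3.12 + €23.01 + €1.62 + €0.40 = €57.55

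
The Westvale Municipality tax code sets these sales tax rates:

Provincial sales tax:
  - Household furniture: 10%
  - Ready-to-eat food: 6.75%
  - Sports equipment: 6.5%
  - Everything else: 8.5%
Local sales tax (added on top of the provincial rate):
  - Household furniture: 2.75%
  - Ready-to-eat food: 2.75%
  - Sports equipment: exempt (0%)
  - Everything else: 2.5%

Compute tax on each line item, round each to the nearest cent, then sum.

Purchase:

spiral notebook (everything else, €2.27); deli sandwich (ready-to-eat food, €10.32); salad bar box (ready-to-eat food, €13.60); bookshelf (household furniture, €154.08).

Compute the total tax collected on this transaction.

€22.17

Spiral notebook €2.27: everything else → 8.5% + 2.5% local = 11% → €0.25
Deli sandwich €10.32: ready-to-eat food → 6.75% + 2.75% local = 9.5% → €0.98
Salad bar box €13.60: ready-to-eat food → 6.75% + 2.75% local = 9.5% → €1.29
Bookshelf €154.08: household furniture → 10% + 2.75% local = 12.75% → €19.65
Total tax = €0.25 + €0.98 + €1.29 + €19.65 = €22.17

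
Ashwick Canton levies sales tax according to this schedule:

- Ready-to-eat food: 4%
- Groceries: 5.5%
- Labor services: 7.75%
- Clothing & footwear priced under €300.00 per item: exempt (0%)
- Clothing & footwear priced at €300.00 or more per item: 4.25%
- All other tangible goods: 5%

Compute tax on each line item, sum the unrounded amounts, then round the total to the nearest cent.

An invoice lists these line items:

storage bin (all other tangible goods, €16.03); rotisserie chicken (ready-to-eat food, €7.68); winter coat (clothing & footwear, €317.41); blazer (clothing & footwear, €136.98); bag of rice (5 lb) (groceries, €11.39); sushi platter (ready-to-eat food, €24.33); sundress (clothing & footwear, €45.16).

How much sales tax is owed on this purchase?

€16.20

Storage bin €16.03: all other tangible goods → 5% → €0.8015
Rotisserie chicken €7.68: ready-to-eat food → 4% → €0.3072
Winter coat €317.41: clothing & footwear, €300.00 or more → 4.25% → €13.489925
Blazer €136.98: clothing & footwear, under €300.00 → 0% → €0.00
Bag of rice (5 lb) €11.39: groceries → 5.5% → €0.62645
Sushi platter €24.33: ready-to-eat food → 4% → €0.9732
Sundress €45.16: clothing & footwear, under €300.00 → 0% → €0.00
Unrounded tax sum = €16.198275 → €16.20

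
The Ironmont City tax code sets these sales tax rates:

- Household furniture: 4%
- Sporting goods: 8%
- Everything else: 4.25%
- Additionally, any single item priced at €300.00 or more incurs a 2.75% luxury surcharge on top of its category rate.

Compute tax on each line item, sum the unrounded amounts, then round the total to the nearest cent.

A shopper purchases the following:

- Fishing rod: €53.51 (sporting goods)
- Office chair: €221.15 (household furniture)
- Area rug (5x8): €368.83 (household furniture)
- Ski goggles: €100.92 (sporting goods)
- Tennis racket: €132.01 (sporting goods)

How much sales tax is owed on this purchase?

Fishing rod €53.51: sporting goods → 8% → €4.2808
Office chair €221.15: household furniture → 4% → €8.846
Area rug (5x8) €368.83: household furniture → 4% + 2.75% surcharge = 6.75% → €24.896025
Ski goggles €100.92: sporting goods → 8% → €8.0736
Tennis racket €132.01: sporting goods → 8% → €10.5608
Unrounded tax sum = €56.657225 → €56.66

€56.66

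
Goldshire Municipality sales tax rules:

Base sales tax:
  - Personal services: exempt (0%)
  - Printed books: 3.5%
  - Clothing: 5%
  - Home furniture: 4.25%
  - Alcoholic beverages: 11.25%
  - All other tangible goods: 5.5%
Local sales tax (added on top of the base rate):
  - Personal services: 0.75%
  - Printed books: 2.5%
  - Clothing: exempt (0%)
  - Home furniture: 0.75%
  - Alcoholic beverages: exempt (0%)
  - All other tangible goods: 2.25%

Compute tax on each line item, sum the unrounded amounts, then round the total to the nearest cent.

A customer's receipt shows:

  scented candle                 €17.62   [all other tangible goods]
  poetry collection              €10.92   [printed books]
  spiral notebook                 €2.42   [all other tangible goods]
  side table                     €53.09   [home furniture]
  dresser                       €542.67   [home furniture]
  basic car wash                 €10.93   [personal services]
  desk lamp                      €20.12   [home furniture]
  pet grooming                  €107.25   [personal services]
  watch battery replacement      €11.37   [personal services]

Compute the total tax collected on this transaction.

Scented candle €17.62: all other tangible goods → 5.5% + 2.25% local = 7.75% → €1.36555
Poetry collection €10.92: printed books → 3.5% + 2.5% local = 6% → €0.6552
Spiral notebook €2.42: all other tangible goods → 5.5% + 2.25% local = 7.75% → €0.18755
Side table €53.09: home furniture → 4.25% + 0.75% local = 5% → €2.6545
Dresser €542.67: home furniture → 4.25% + 0.75% local = 5% → €27.1335
Basic car wash €10.93: personal services → 0% + 0.75% local = 0.75% → €0.081975
Desk lamp €20.12: home furniture → 4.25% + 0.75% local = 5% → €1.006
Pet grooming €107.25: personal services → 0% + 0.75% local = 0.75% → €0.804375
Watch battery replacement €11.37: personal services → 0% + 0.75% local = 0.75% → €0.085275
Unrounded tax sum = €33.973925 → €33.97

€33.97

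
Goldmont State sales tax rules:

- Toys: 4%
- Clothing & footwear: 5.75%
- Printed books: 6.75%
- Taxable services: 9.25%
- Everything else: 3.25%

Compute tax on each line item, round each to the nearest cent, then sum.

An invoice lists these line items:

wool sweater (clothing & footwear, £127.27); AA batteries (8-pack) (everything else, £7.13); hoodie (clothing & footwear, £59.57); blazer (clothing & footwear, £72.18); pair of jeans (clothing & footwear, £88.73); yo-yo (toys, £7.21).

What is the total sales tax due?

£20.52

Wool sweater £127.27: clothing & footwear → 5.75% → £7.32
AA batteries (8-pack) £7.13: everything else → 3.25% → £0.23
Hoodie £59.57: clothing & footwear → 5.75% → £3.43
Blazer £72.18: clothing & footwear → 5.75% → £4.15
Pair of jeans £88.73: clothing & footwear → 5.75% → £5.10
Yo-yo £7.21: toys → 4% → £0.29
Total tax = £7.32 + £0.23 + £3.43 + £4.15 + £5.10 + £0.29 = £20.52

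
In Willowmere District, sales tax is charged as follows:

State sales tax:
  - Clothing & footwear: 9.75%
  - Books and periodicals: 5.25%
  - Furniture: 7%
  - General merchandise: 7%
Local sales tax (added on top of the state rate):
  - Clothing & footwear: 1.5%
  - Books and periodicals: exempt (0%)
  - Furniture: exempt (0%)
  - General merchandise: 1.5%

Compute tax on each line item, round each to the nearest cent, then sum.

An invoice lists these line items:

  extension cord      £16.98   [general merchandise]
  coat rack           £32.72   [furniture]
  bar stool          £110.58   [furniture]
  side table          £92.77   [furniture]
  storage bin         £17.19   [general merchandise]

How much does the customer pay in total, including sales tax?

£289.66

Extension cord £16.98: general merchandise → 7% + 1.5% local = 8.5% → £1.44
Coat rack £32.72: furniture → 7% + 0% local = 7% → £2.29
Bar stool £110.58: furniture → 7% + 0% local = 7% → £7.74
Side table £92.77: furniture → 7% + 0% local = 7% → £6.49
Storage bin £17.19: general merchandise → 7% + 1.5% local = 8.5% → £1.46
Subtotal = £270.24; tax = £19.42; total due = £289.66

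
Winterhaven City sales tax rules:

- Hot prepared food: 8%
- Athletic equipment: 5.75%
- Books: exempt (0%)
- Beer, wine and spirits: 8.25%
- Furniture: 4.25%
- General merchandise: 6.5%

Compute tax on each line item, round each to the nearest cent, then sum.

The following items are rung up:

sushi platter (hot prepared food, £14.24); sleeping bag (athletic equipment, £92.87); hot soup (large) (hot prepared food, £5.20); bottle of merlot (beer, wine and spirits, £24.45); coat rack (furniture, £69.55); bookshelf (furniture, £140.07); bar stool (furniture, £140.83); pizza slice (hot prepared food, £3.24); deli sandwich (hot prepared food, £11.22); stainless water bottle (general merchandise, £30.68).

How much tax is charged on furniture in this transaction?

Coat rack £69.55: furniture → 4.25% → £2.96
Bookshelf £140.07: furniture → 4.25% → £5.95
Bar stool £140.83: furniture → 4.25% → £5.99
Tax on furniture = £2.96 + £5.95 + £5.99 = £14.90

£14.90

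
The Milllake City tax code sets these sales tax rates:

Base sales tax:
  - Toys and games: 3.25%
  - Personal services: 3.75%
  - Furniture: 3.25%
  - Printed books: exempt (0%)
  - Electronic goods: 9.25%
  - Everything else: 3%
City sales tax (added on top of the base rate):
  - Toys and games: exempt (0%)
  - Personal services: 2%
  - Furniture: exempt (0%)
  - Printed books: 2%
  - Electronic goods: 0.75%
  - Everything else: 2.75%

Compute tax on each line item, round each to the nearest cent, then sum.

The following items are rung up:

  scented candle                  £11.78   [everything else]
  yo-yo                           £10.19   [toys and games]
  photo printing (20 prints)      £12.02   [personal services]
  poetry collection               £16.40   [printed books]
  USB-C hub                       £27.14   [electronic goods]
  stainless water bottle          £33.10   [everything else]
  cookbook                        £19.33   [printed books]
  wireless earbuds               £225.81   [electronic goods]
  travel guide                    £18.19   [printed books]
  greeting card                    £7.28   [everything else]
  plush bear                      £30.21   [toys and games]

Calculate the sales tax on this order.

Scented candle £11.78: everything else → 3% + 2.75% city = 5.75% → £0.68
Yo-yo £10.19: toys and games → 3.25% + 0% city = 3.25% → £0.33
Photo printing (20 prints) £12.02: personal services → 3.75% + 2% city = 5.75% → £0.69
Poetry collection £16.40: printed books → 0% + 2% city = 2% → £0.33
USB-C hub £27.14: electronic goods → 9.25% + 0.75% city = 10% → £2.71
Stainless water bottle £33.10: everything else → 3% + 2.75% city = 5.75% → £1.90
Cookbook £19.33: printed books → 0% + 2% city = 2% → £0.39
Wireless earbuds £225.81: electronic goods → 9.25% + 0.75% city = 10% → £22.58
Travel guide £18.19: printed books → 0% + 2% city = 2% → £0.36
Greeting card £7.28: everything else → 3% + 2.75% city = 5.75% → £0.42
Plush bear £30.21: toys and games → 3.25% + 0% city = 3.25% → £0.98
Total tax = £0.68 + £0.33 + £0.69 + £0.33 + £2.71 + £1.90 + £0.39 + £22.58 + £0.36 + £0.42 + £0.98 = £31.37

£31.37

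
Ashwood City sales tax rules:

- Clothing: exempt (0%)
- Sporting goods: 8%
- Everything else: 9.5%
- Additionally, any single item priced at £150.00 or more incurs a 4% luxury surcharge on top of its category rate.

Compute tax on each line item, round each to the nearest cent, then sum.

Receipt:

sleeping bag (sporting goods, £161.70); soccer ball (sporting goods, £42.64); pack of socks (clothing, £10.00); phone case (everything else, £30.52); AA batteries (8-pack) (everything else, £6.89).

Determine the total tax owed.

Sleeping bag £161.70: sporting goods → 8% + 4% surcharge = 12% → £19.40
Soccer ball £42.64: sporting goods → 8% → £3.41
Pack of socks £10.00: clothing → 0% → £0.00
Phone case £30.52: everything else → 9.5% → £2.90
AA batteries (8-pack) £6.89: everything else → 9.5% → £0.65
Total tax = £19.40 + £3.41 + £2.90 + £0.65 = £26.36

£26.36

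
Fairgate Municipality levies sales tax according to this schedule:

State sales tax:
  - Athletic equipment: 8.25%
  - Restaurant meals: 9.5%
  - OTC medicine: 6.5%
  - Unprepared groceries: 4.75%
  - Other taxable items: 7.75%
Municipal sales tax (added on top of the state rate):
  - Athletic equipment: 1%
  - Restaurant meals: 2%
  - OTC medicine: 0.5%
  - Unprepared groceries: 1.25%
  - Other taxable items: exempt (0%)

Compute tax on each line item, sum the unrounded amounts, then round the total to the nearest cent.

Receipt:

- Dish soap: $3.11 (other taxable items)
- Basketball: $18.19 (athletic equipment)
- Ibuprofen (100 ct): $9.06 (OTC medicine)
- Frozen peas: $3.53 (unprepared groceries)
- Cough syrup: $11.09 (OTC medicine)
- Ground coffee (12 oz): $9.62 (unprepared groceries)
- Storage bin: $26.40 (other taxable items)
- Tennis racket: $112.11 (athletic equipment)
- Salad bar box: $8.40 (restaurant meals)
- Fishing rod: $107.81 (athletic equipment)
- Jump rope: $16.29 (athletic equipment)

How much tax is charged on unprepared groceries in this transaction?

$0.79

Frozen peas $3.53: unprepared groceries → 4.75% + 1.25% municipal = 6% → $0.2118
Ground coffee (12 oz) $9.62: unprepared groceries → 4.75% + 1.25% municipal = 6% → $0.5772
Tax on unprepared groceries: unrounded sum = $0.789 → $0.79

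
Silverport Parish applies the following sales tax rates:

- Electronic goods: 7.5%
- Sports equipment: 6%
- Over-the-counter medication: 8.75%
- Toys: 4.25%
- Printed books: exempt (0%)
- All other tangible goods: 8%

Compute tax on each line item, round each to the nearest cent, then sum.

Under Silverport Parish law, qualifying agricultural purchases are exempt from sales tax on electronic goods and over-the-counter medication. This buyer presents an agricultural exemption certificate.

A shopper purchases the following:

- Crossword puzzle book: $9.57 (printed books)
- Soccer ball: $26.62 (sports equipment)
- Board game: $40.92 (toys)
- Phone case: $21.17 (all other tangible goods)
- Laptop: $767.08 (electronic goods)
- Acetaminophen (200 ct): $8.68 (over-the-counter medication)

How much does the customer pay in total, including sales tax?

Crossword puzzle book $9.57: printed books → 0% → $0.00
Soccer ball $26.62: sports equipment → 6% → $1.60
Board game $40.92: toys → 4.25% → $1.74
Phone case $21.17: all other tangible goods → 8% → $1.69
Laptop $767.08: electronic goods, buyer-exempt → 0% → $0.00
Acetaminophen (200 ct) $8.68: over-the-counter medication, buyer-exempt → 0% → $0.00
Subtotal = $874.04; tax = $5.03; total due = $879.07

$879.07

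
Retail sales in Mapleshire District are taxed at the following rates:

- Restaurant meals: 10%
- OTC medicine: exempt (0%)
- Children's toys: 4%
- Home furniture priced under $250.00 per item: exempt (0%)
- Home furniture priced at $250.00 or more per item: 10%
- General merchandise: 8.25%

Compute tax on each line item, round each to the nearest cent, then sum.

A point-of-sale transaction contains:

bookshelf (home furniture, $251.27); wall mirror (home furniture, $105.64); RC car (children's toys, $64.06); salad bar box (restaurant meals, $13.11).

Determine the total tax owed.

$29.00

Bookshelf $251.27: home furniture, $250.00 or more → 10% → $25.13
Wall mirror $105.64: home furniture, under $250.00 → 0% → $0.00
RC car $64.06: children's toys → 4% → $2.56
Salad bar box $13.11: restaurant meals → 10% → $1.31
Total tax = $25.13 + $2.56 + $1.31 = $29.00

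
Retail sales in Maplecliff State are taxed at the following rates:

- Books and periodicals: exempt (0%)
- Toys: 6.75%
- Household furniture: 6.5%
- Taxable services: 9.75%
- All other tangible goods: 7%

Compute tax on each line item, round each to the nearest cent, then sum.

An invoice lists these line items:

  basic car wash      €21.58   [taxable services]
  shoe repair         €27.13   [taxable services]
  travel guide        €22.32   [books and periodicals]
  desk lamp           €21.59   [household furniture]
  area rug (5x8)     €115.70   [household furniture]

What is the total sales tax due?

Basic car wash €21.58: taxable services → 9.75% → €2.10
Shoe repair €27.13: taxable services → 9.75% → €2.65
Travel guide €22.32: books and periodicals → 0% → €0.00
Desk lamp €21.59: household furniture → 6.5% → €1.40
Area rug (5x8) €115.70: household furniture → 6.5% → €7.52
Total tax = €2.10 + €2.65 + €1.40 + €7.52 = €13.67

€13.67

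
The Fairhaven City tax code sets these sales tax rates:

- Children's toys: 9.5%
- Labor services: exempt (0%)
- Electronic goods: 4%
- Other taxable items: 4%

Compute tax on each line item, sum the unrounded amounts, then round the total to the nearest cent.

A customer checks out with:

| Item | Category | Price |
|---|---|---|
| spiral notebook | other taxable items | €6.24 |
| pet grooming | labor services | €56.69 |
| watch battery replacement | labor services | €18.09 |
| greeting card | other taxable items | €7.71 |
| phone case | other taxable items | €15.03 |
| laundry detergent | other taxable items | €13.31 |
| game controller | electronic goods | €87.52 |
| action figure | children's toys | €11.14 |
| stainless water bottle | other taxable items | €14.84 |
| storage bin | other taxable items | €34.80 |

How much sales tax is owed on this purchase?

Spiral notebook €6.24: other taxable items → 4% → €0.2496
Pet grooming €56.69: labor services → 0% → €0.00
Watch battery replacement €18.09: labor services → 0% → €0.00
Greeting card €7.71: other taxable items → 4% → €0.3084
Phone case €15.03: other taxable items → 4% → €0.6012
Laundry detergent €13.31: other taxable items → 4% → €0.5324
Game controller €87.52: electronic goods → 4% → €3.5008
Action figure €11.14: children's toys → 9.5% → €1.0583
Stainless water bottle €14.84: other taxable items → 4% → €0.5936
Storage bin €34.80: other taxable items → 4% → €1.392
Unrounded tax sum = €8.2363 → €8.24

€8.24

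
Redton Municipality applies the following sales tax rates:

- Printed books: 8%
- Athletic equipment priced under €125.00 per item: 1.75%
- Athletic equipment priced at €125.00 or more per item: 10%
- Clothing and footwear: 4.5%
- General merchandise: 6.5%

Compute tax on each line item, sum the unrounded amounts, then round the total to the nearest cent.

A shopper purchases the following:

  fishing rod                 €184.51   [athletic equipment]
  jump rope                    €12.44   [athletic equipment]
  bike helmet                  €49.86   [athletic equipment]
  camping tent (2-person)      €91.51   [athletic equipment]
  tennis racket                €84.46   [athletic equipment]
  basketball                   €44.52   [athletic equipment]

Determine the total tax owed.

Fishing rod €184.51: athletic equipment, €125.00 or more → 10% → €18.451
Jump rope €12.44: athletic equipment, under €125.00 → 1.75% → €0.2177
Bike helmet €49.86: athletic equipment, under €125.00 → 1.75% → €0.87255
Camping tent (2-person) €91.51: athletic equipment, under €125.00 → 1.75% → €1.601425
Tennis racket €84.46: athletic equipment, under €125.00 → 1.75% → €1.47805
Basketball €44.52: athletic equipment, under €125.00 → 1.75% → €0.7791
Unrounded tax sum = €23.399825 → €23.40

€23.40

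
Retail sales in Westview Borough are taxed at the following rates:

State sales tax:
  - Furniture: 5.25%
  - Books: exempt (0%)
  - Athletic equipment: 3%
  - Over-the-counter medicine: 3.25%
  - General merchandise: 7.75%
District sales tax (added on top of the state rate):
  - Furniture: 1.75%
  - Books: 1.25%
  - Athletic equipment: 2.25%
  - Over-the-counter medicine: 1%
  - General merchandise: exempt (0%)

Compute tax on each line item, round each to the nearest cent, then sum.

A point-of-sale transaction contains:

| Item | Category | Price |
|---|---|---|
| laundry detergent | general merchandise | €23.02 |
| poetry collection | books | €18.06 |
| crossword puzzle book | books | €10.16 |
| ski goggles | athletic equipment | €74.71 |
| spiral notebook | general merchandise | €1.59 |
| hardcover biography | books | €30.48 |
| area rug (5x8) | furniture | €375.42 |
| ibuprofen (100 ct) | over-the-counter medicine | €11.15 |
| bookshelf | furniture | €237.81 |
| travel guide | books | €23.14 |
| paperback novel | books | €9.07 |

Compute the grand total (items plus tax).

Laundry detergent €23.02: general merchandise → 7.75% + 0% district = 7.75% → €1.78
Poetry collection €18.06: books → 0% + 1.25% district = 1.25% → €0.23
Crossword puzzle book €10.16: books → 0% + 1.25% district = 1.25% → €0.13
Ski goggles €74.71: athletic equipment → 3% + 2.25% district = 5.25% → €3.92
Spiral notebook €1.59: general merchandise → 7.75% + 0% district = 7.75% → €0.12
Hardcover biography €30.48: books → 0% + 1.25% district = 1.25% → €0.38
Area rug (5x8) €375.42: furniture → 5.25% + 1.75% district = 7% → €26.28
Ibuprofen (100 ct) €11.15: over-the-counter medicine → 3.25% + 1% district = 4.25% → €0.47
Bookshelf €237.81: furniture → 5.25% + 1.75% district = 7% → €16.65
Travel guide €23.14: books → 0% + 1.25% district = 1.25% → €0.29
Paperback novel €9.07: books → 0% + 1.25% district = 1.25% → €0.11
Subtotal = €814.61; tax = €50.36; total due = €864.97

€864.97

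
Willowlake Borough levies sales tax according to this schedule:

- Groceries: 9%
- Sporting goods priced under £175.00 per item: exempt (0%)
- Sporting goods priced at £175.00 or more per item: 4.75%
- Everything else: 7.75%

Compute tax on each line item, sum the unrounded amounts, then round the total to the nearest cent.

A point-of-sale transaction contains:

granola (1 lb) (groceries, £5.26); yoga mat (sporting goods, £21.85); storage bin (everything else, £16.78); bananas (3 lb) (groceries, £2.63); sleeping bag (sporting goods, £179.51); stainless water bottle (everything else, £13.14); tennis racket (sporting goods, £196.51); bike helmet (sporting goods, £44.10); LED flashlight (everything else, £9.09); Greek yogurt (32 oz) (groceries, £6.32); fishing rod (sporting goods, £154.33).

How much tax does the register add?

Granola (1 lb) £5.26: groceries → 9% → £0.4734
Yoga mat £21.85: sporting goods, under £175.00 → 0% → £0.00
Storage bin £16.78: everything else → 7.75% → £1.30045
Bananas (3 lb) £2.63: groceries → 9% → £0.2367
Sleeping bag £179.51: sporting goods, £175.00 or more → 4.75% → £8.526725
Stainless water bottle £13.14: everything else → 7.75% → £1.01835
Tennis racket £196.51: sporting goods, £175.00 or more → 4.75% → £9.334225
Bike helmet £44.10: sporting goods, under £175.00 → 0% → £0.00
LED flashlight £9.09: everything else → 7.75% → £0.704475
Greek yogurt (32 oz) £6.32: groceries → 9% → £0.5688
Fishing rod £154.33: sporting goods, under £175.00 → 0% → £0.00
Unrounded tax sum = £22.163125 → £22.16

£22.16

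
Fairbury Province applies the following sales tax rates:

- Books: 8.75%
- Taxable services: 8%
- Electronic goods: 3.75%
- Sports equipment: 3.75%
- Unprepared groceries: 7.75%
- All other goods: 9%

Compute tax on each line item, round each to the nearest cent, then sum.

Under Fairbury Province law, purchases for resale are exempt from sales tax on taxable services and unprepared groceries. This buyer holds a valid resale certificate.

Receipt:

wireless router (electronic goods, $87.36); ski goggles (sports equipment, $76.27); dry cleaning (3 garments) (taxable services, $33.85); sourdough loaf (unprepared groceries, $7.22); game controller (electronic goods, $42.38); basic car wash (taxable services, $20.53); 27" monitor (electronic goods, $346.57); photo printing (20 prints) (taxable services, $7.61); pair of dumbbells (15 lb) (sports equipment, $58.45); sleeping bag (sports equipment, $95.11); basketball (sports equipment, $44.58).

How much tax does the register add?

Wireless router $87.36: electronic goods → 3.75% → $3.28
Ski goggles $76.27: sports equipment → 3.75% → $2.86
Dry cleaning (3 garments) $33.85: taxable services, buyer-exempt → 0% → $0.00
Sourdough loaf $7.22: unprepared groceries, buyer-exempt → 0% → $0.00
Game controller $42.38: electronic goods → 3.75% → $1.59
Basic car wash $20.53: taxable services, buyer-exempt → 0% → $0.00
27" monitor $346.57: electronic goods → 3.75% → $13.00
Photo printing (20 prints) $7.61: taxable services, buyer-exempt → 0% → $0.00
Pair of dumbbells (15 lb) $58.45: sports equipment → 3.75% → $2.19
Sleeping bag $95.11: sports equipment → 3.75% → $3.57
Basketball $44.58: sports equipment → 3.75% → $1.67
Total tax = $3.28 + $2.86 + $1.59 + $13.00 + $2.19 + $3.57 + $1.67 = $28.16

$28.16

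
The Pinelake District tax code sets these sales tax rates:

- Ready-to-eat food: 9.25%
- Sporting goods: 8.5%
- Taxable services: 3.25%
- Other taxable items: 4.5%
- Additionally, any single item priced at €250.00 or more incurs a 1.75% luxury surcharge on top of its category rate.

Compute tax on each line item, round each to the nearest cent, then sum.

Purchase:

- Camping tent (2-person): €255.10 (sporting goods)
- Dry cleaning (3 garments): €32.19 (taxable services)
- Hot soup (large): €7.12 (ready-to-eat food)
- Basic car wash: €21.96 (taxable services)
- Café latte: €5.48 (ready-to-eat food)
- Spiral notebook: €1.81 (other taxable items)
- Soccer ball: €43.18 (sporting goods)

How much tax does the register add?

€32.83

Camping tent (2-person) €255.10: sporting goods → 8.5% + 1.75% surcharge = 10.25% → €26.15
Dry cleaning (3 garments) €32.19: taxable services → 3.25% → €1.05
Hot soup (large) €7.12: ready-to-eat food → 9.25% → €0.66
Basic car wash €21.96: taxable services → 3.25% → €0.71
Café latte €5.48: ready-to-eat food → 9.25% → €0.51
Spiral notebook €1.81: other taxable items → 4.5% → €0.08
Soccer ball €43.18: sporting goods → 8.5% → €3.67
Total tax = €26.15 + €1.05 + €0.66 + €0.71 + €0.51 + €0.08 + €3.67 = €32.83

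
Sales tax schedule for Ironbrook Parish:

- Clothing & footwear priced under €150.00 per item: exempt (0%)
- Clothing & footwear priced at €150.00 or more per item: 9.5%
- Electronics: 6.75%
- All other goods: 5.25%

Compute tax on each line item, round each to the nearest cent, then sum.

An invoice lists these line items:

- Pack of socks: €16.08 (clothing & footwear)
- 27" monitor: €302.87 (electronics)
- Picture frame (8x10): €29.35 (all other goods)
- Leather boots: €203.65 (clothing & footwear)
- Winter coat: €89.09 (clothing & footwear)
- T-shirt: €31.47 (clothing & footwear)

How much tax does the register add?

€41.33

Pack of socks €16.08: clothing & footwear, under €150.00 → 0% → €0.00
27" monitor €302.87: electronics → 6.75% → €20.44
Picture frame (8x10) €29.35: all other goods → 5.25% → €1.54
Leather boots €203.65: clothing & footwear, €150.00 or more → 9.5% → €19.35
Winter coat €89.09: clothing & footwear, under €150.00 → 0% → €0.00
T-shirt €31.47: clothing & footwear, under €150.00 → 0% → €0.00
Total tax = €20.44 + €1.54 + €19.35 = €41.33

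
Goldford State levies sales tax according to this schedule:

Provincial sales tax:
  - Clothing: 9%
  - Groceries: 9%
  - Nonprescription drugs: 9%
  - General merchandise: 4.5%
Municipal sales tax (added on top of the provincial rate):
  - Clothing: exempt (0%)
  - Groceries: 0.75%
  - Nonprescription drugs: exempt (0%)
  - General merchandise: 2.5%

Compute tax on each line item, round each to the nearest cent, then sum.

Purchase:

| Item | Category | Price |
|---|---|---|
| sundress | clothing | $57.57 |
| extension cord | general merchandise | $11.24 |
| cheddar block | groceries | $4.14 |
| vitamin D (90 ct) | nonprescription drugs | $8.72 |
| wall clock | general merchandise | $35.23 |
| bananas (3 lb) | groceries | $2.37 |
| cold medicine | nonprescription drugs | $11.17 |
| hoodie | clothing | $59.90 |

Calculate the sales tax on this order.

$16.25

Sundress $57.57: clothing → 9% + 0% municipal = 9% → $5.18
Extension cord $11.24: general merchandise → 4.5% + 2.5% municipal = 7% → $0.79
Cheddar block $4.14: groceries → 9% + 0.75% municipal = 9.75% → $0.40
Vitamin D (90 ct) $8.72: nonprescription drugs → 9% + 0% municipal = 9% → $0.78
Wall clock $35.23: general merchandise → 4.5% + 2.5% municipal = 7% → $2.47
Bananas (3 lb) $2.37: groceries → 9% + 0.75% municipal = 9.75% → $0.23
Cold medicine $11.17: nonprescription drugs → 9% + 0% municipal = 9% → $1.01
Hoodie $59.90: clothing → 9% + 0% municipal = 9% → $5.39
Total tax = $5.18 + $0.79 + $0.40 + $0.78 + $2.47 + $0.23 + $1.01 + $5.39 = $16.25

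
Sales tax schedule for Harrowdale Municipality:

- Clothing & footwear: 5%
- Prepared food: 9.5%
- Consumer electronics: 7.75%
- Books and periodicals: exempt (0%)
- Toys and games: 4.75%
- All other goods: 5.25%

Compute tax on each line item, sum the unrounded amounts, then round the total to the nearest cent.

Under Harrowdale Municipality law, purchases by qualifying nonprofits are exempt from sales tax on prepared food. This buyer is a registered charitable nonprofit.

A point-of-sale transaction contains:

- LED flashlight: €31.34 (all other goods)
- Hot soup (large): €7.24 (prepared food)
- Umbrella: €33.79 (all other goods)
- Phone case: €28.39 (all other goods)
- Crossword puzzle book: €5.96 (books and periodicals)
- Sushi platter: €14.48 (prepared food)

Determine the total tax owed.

€4.91

LED flashlight €31.34: all other goods → 5.25% → €1.64535
Hot soup (large) €7.24: prepared food, buyer-exempt → 0% → €0.00
Umbrella €33.79: all other goods → 5.25% → €1.773975
Phone case €28.39: all other goods → 5.25% → €1.490475
Crossword puzzle book €5.96: books and periodicals → 0% → €0.00
Sushi platter €14.48: prepared food, buyer-exempt → 0% → €0.00
Unrounded tax sum = €4.9098 → €4.91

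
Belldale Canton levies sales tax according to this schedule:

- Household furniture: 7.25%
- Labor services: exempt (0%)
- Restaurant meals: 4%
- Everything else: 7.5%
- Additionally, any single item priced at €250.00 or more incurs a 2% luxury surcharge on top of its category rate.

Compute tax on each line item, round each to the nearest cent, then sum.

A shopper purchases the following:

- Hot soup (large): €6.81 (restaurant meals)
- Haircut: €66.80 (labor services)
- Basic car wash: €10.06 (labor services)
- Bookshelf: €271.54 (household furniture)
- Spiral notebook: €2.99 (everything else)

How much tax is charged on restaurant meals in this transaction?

€0.27

Hot soup (large) €6.81: restaurant meals → 4% → €0.27
Tax on restaurant meals = €0.27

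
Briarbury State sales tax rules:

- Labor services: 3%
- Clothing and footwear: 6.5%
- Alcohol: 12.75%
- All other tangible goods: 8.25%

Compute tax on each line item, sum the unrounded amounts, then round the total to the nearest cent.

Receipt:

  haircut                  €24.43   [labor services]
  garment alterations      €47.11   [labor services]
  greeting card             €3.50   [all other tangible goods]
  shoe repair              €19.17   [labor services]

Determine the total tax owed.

€3.01

Haircut €24.43: labor services → 3% → €0.7329
Garment alterations €47.11: labor services → 3% → €1.4133
Greeting card €3.50: all other tangible goods → 8.25% → €0.28875
Shoe repair €19.17: labor services → 3% → €0.5751
Unrounded tax sum = €3.01005 → €3.01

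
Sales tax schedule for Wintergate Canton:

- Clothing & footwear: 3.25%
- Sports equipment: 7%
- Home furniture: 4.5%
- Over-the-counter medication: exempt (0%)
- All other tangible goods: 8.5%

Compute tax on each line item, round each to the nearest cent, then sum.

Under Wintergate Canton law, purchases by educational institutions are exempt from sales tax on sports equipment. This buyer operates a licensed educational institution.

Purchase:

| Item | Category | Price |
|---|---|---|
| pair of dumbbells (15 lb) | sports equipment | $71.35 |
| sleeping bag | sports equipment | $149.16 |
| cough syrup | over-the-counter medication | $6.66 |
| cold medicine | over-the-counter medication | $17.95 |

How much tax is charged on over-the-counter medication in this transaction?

Cough syrup $6.66: over-the-counter medication → 0% → $0.00
Cold medicine $17.95: over-the-counter medication → 0% → $0.00
Tax on over-the-counter medication = $0.00 + $0.00 = $0.00

$0.00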